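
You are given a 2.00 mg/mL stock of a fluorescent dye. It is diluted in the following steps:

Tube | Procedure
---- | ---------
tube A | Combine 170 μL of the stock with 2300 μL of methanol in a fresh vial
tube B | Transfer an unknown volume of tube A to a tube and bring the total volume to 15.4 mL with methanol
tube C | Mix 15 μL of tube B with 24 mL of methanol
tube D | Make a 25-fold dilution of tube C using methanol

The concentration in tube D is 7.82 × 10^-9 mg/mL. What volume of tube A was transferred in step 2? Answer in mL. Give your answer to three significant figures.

Step 1: 170 μL + 2300 μL = 2470 μL total → factor 2470/170 = 14.529
Step 2: v brought to 15.4 mL → factor = 15.4 mL/v
Step 3: 15 μL + 24 mL = 24015 μL total → factor 24015/15 = 1601
Step 4: 25-fold → factor 25
Product of known-step factors = 5.8154 × 10^5
Overall factor = 2.00 mg/mL / (7.82 × 10^-9 mg/mL) = 2.5575 × 10^8
Step-2 factor = 2.5575 × 10^8 / 5.8154 × 10^5 = 439.79
v = 15.4 mL / 439.79 = 0.0350 mL

0.0350 mL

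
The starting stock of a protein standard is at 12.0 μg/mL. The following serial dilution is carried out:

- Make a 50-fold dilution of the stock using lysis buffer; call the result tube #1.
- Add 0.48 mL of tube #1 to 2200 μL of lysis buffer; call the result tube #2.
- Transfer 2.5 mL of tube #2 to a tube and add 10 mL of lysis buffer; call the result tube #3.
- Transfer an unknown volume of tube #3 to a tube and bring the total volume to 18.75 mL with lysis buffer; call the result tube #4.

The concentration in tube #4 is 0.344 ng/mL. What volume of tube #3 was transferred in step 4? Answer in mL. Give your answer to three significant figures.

Step 1: 50-fold → factor 50
Step 2: 0.48 mL + 2200 μL = 2.68 mL total → factor 2.68/0.48 = 5.5833
Step 3: 2.5 mL + 10 mL = 12.5 mL total → factor 12.5/2.5 = 5
Step 4: v brought to 18.75 mL → factor = 18.75 mL/v
Product of known-step factors = 1395.8
Overall factor = 12.0 μg/mL / (0.344 ng/mL) = 34884
Step-4 factor = 34884 / 1395.8 = 24.991
v = 18.75 mL / 24.991 = 0.750 mL

0.750 mL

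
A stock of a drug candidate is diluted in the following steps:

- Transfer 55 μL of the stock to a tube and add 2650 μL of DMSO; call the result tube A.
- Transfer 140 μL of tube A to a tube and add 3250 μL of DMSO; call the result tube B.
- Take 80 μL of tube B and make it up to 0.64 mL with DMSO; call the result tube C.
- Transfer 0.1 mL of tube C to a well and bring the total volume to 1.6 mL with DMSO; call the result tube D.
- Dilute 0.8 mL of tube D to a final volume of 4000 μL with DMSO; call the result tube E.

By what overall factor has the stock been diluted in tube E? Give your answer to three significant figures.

7.62 × 10^5

Step 1: 55 μL + 2650 μL = 2705 μL total → factor 2705/55 = 49.182
Step 2: 140 μL + 3250 μL = 3390 μL total → factor 3390/140 = 24.214
Step 3: 80 μL brought to 0.64 mL → factor 640/80 = 8
Step 4: 0.1 mL brought to 1.6 mL → factor 1.6/0.1 = 16
Step 5: 0.8 mL brought to 4000 μL → factor 4/0.8 = 5
Overall dilution factor = 49.182 × 24.214 × 8 × 16 × 5 = 7.6218 × 10^5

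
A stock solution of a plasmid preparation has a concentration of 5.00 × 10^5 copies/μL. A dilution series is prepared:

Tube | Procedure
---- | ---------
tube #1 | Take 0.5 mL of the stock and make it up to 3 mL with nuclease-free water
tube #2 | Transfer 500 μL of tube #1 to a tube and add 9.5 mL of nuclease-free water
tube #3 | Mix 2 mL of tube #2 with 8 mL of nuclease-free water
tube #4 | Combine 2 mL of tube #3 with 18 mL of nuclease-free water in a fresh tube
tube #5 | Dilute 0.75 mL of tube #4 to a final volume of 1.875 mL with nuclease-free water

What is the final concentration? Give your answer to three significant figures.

33.3 copies/μL

Step 1: 0.5 mL brought to 3 mL → factor 3/0.5 = 6
Step 2: 500 μL + 9.5 mL = 10000 μL total → factor 10000/500 = 20
Step 3: 2 mL + 8 mL = 10 mL total → factor 10/2 = 5
Step 4: 2 mL + 18 mL = 20 mL total → factor 20/2 = 10
Step 5: 0.75 mL brought to 1.875 mL → factor 1.875/0.75 = 2.5
Overall dilution factor = 6 × 20 × 5 × 10 × 2.5 = 15000
Final = 5.00 × 10^5 copies/μL / 15000 = 33.3 copies/μL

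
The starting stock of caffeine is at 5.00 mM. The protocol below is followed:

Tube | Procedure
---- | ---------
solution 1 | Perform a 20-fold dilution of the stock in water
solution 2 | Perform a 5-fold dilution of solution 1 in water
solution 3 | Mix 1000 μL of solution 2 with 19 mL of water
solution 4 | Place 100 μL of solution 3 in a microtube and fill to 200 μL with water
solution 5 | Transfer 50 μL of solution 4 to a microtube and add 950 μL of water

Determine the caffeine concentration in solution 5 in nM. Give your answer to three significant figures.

62.5 nM

Step 1: 20-fold → factor 20
Step 2: 5-fold → factor 5
Step 3: 1000 μL + 19 mL = 20000 μL total → factor 20000/1000 = 20
Step 4: 100 μL brought to 200 μL → factor 200/100 = 2
Step 5: 50 μL + 950 μL = 1000 μL total → factor 1000/50 = 20
Overall dilution factor = 20 × 5 × 20 × 2 × 20 = 80000
Final = 5.00 mM / 80000 = 6.250 × 10^-5 mM = 62.5 nM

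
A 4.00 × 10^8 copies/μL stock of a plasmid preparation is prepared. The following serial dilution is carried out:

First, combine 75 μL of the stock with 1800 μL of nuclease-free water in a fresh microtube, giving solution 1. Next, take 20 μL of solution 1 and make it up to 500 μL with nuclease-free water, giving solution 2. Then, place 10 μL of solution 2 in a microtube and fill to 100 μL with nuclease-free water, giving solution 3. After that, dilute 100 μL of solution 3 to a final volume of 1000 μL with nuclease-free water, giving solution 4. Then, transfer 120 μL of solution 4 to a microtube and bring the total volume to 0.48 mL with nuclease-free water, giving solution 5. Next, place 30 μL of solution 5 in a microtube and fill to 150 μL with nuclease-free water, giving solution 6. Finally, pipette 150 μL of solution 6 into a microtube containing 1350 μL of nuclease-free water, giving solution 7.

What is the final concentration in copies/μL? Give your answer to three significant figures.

32.0 copies/μL

Step 1: 75 μL + 1800 μL = 1875 μL total → factor 1875/75 = 25
Step 2: 20 μL brought to 500 μL → factor 500/20 = 25
Step 3: 10 μL brought to 100 μL → factor 100/10 = 10
Step 4: 100 μL brought to 1000 μL → factor 1000/100 = 10
Step 5: 120 μL brought to 0.48 mL → factor 480/120 = 4
Step 6: 30 μL brought to 150 μL → factor 150/30 = 5
Step 7: 150 μL + 1350 μL = 1500 μL total → factor 1500/150 = 10
Overall dilution factor = 25 × 25 × 10 × 10 × 4 × 5 × 10 = 1.25 × 10^7
Final = 4.00 × 10^8 copies/μL / 1.25 × 10^7 = 32.0 copies/μL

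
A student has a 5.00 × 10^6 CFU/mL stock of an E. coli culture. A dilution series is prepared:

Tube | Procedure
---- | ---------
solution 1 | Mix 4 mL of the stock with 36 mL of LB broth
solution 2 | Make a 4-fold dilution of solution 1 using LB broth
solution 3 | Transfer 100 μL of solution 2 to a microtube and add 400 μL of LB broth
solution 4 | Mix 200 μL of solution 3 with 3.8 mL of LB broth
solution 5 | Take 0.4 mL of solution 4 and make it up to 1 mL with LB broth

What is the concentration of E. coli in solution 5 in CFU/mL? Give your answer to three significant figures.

500 CFU/mL

Step 1: 4 mL + 36 mL = 40 mL total → factor 40/4 = 10
Step 2: 4-fold → factor 4
Step 3: 100 μL + 400 μL = 500 μL total → factor 500/100 = 5
Step 4: 200 μL + 3.8 mL = 4000 μL total → factor 4000/200 = 20
Step 5: 0.4 mL brought to 1 mL → factor 1/0.4 = 2.5
Overall dilution factor = 10 × 4 × 5 × 20 × 2.5 = 10000
Final = 5.00 × 10^6 CFU/mL / 10000 = 500 CFU/mL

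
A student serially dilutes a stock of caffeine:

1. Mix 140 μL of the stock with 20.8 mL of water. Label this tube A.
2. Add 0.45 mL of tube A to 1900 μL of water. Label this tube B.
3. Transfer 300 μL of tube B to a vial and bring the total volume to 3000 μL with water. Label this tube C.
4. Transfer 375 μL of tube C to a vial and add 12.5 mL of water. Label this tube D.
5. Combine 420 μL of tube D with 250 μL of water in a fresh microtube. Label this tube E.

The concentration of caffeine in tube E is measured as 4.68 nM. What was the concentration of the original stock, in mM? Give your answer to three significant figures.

2.00 mM

Step 1: 140 μL + 20.8 mL = 20940 μL total → factor 20940/140 = 149.57
Step 2: 0.45 mL + 1900 μL = 2.35 mL total → factor 2.35/0.45 = 5.2222
Step 3: 300 μL brought to 3000 μL → factor 3000/300 = 10
Step 4: 375 μL + 12.5 mL = 12875 μL total → factor 12875/375 = 34.333
Step 5: 420 μL + 250 μL = 670 μL total → factor 670/420 = 1.5952
Overall dilution factor = 149.57 × 5.2222 × 10 × 34.333 × 1.5952 = 4.278 × 10^5
Stock = 4.68 nM × 4.278 × 10^5 = 2.002 × 10^6 nM = 2.00 mM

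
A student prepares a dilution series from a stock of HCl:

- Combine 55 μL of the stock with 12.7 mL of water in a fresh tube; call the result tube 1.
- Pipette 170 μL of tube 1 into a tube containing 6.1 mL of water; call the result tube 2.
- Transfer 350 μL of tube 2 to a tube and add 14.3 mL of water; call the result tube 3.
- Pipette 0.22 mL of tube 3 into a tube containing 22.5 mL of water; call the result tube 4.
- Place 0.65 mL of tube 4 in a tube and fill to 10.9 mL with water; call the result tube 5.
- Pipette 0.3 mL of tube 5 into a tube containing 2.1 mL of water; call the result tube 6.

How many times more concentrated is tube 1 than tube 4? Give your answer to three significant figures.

1.59 × 10^5

Step 1: 55 μL + 12.7 mL = 12755 μL total → factor 12755/55 = 231.91
Step 2: 170 μL + 6.1 mL = 6270 μL total → factor 6270/170 = 36.882
Step 3: 350 μL + 14.3 mL = 14650 μL total → factor 14650/350 = 41.857
Step 4: 0.22 mL + 22.5 mL = 22.72 mL total → factor 22.72/0.22 = 103.27
Dilution factor to tube 1 = 231.91; to tube 4 = 3.6974 × 10^7
[tube 1]/[tube 4] = (factor to tube 4)/(factor to tube 1) = 3.6974 × 10^7/231.91 = 1.59 × 10^5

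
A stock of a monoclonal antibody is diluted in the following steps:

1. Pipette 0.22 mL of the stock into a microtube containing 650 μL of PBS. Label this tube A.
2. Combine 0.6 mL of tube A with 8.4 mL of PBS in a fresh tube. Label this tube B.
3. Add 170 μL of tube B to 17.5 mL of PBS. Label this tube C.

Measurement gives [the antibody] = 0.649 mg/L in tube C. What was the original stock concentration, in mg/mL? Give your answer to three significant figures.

4.00 mg/mL

Step 1: 0.22 mL + 650 μL = 0.87 mL total → factor 0.87/0.22 = 3.9545
Step 2: 0.6 mL + 8.4 mL = 9 mL total → factor 9/0.6 = 15
Step 3: 170 μL + 17.5 mL = 17670 μL total → factor 17670/170 = 103.94
Overall dilution factor = 3.9545 × 15 × 103.94 = 6165.6
Stock = 0.649 mg/L × 6165.6 = 4001 mg/L = 4.00 mg/mL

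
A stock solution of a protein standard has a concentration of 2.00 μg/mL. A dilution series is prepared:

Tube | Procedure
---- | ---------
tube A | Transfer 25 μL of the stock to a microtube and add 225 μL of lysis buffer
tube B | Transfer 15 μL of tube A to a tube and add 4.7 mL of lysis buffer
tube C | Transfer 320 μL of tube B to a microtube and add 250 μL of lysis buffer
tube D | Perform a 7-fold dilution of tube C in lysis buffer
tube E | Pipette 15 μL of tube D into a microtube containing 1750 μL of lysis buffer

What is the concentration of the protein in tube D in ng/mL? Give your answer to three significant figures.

0.0510 ng/mL

Step 1: 25 μL + 225 μL = 250 μL total → factor 250/25 = 10
Step 2: 15 μL + 4.7 mL = 4715 μL total → factor 4715/15 = 314.33
Step 3: 320 μL + 250 μL = 570 μL total → factor 570/320 = 1.7812
Step 4: 7-fold → factor 7
Dilution factor through tube D = 10 × 314.33 × 1.7812 × 7 = 39193
[tube D] = 2.00 μg/mL / 39193 = 5.103 × 10^-5 μg/mL = 0.0510 ng/mL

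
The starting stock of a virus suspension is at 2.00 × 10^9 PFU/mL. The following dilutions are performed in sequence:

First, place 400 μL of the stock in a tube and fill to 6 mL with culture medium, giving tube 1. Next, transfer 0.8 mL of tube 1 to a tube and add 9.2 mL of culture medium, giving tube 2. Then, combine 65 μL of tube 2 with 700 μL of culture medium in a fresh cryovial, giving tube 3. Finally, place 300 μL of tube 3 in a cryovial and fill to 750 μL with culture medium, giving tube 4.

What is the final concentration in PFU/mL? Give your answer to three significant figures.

3.63 × 10^5 PFU/mL

Step 1: 400 μL brought to 6 mL → factor 6000/400 = 15
Step 2: 0.8 mL + 9.2 mL = 10 mL total → factor 10/0.8 = 12.5
Step 3: 65 μL + 700 μL = 765 μL total → factor 765/65 = 11.769
Step 4: 300 μL brought to 750 μL → factor 750/300 = 2.5
Overall dilution factor = 15 × 12.5 × 11.769 × 2.5 = 5516.8
Final = 2.00 × 10^9 PFU/mL / 5516.8 = 3.63 × 10^5 PFU/mL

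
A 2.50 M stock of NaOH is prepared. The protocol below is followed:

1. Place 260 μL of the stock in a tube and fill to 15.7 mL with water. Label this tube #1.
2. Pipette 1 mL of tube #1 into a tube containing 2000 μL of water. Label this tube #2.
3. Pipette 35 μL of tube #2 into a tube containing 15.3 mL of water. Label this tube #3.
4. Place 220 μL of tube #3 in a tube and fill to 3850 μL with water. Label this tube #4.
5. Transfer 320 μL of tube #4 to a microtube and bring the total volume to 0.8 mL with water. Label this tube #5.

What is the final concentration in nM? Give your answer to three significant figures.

Step 1: 260 μL brought to 15.7 mL → factor 15700/260 = 60.385
Step 2: 1 mL + 2000 μL = 3 mL total → factor 3/1 = 3
Step 3: 35 μL + 15.3 mL = 15335 μL total → factor 15335/35 = 438.14
Step 4: 220 μL brought to 3850 μL → factor 3850/220 = 17.5
Step 5: 320 μL brought to 0.8 mL → factor 800/320 = 2.5
Overall dilution factor = 60.385 × 3 × 438.14 × 17.5 × 2.5 = 3.4725 × 10^6
Final = 2.50 M / 3.4725 × 10^6 = 7.199 × 10^-7 M = 720 nM

720 nM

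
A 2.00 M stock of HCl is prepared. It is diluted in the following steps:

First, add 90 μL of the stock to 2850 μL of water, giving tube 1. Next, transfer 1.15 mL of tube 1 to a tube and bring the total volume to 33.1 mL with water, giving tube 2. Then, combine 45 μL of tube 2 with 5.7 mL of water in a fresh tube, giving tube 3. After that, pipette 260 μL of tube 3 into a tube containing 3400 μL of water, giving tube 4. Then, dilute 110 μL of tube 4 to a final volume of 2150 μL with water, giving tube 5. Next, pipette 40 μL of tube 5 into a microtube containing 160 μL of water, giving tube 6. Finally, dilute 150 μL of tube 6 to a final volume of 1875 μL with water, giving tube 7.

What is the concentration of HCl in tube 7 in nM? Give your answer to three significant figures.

Step 1: 90 μL + 2850 μL = 2940 μL total → factor 2940/90 = 32.667
Step 2: 1.15 mL brought to 33.1 mL → factor 33.1/1.15 = 28.783
Step 3: 45 μL + 5.7 mL = 5745 μL total → factor 5745/45 = 127.67
Step 4: 260 μL + 3400 μL = 3660 μL total → factor 3660/260 = 14.077
Step 5: 110 μL brought to 2150 μL → factor 2150/110 = 19.545
Step 6: 40 μL + 160 μL = 200 μL total → factor 200/40 = 5
Step 7: 150 μL brought to 1875 μL → factor 1875/150 = 12.5
Overall dilution factor = 32.667 × 28.783 × 127.67 × 14.077 × 19.545 × 5 × 12.5 = 2.0642 × 10^9
Final = 2.00 M / 2.0642 × 10^9 = 9.689 × 10^-10 M = 0.969 nM

0.969 nM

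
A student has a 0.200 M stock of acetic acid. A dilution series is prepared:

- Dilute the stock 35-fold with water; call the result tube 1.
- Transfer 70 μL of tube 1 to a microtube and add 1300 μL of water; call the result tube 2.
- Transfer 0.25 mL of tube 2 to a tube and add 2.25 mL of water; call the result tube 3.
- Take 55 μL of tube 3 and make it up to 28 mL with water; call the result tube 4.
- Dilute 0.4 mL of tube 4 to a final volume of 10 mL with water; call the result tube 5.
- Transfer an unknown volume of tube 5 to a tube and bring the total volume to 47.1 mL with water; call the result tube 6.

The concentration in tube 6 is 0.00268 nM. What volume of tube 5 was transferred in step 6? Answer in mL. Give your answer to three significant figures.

Step 1: 35-fold → factor 35
Step 2: 70 μL + 1300 μL = 1370 μL total → factor 1370/70 = 19.571
Step 3: 0.25 mL + 2.25 mL = 2.5 mL total → factor 2.5/0.25 = 10
Step 4: 55 μL brought to 28 mL → factor 28000/55 = 509.09
Step 5: 0.4 mL brought to 10 mL → factor 10/0.4 = 25
Step 6: v brought to 47.1 mL → factor = 47.1 mL/v
Product of known-step factors = 8.7182 × 10^7
Overall factor = 0.200 M / (0.00268 nM) = 7.4627 × 10^10
Step-6 factor = 7.4627 × 10^10 / 8.7182 × 10^7 = 855.99
v = 47.1 mL / 855.99 = 0.0550 mL

0.0550 mL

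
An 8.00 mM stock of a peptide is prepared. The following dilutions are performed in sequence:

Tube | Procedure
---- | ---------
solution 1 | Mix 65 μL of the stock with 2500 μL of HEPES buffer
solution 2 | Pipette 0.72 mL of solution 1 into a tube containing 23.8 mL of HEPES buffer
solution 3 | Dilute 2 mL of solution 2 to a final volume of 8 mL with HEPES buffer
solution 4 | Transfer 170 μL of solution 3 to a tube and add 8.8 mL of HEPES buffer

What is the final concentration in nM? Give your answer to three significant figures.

Step 1: 65 μL + 2500 μL = 2565 μL total → factor 2565/65 = 39.462
Step 2: 0.72 mL + 23.8 mL = 24.52 mL total → factor 24.52/0.72 = 34.056
Step 3: 2 mL brought to 8 mL → factor 8/2 = 4
Step 4: 170 μL + 8.8 mL = 8970 μL total → factor 8970/170 = 52.765
Overall dilution factor = 39.462 × 34.056 × 4 × 52.765 = 2.8364 × 10^5
Final = 8.00 mM / 2.8364 × 10^5 = 2.820 × 10^-5 mM = 28.2 nM

28.2 nM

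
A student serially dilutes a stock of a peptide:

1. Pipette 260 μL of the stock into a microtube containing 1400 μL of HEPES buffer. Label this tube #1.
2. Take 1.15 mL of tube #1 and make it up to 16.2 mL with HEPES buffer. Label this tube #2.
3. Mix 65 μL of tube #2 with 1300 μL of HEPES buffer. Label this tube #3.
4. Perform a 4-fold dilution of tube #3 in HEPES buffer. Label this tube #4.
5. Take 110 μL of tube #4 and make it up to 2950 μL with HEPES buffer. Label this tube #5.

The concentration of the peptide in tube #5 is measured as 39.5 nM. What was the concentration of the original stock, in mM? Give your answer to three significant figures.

8.00 mM

Step 1: 260 μL + 1400 μL = 1660 μL total → factor 1660/260 = 6.3846
Step 2: 1.15 mL brought to 16.2 mL → factor 16.2/1.15 = 14.087
Step 3: 65 μL + 1300 μL = 1365 μL total → factor 1365/65 = 21
Step 4: 4-fold → factor 4
Step 5: 110 μL brought to 2950 μL → factor 2950/110 = 26.818
Overall dilution factor = 6.3846 × 14.087 × 21 × 4 × 26.818 = 2.0261 × 10^5
Stock = 39.5 nM × 2.0261 × 10^5 = 8.003 × 10^6 nM = 8.00 mM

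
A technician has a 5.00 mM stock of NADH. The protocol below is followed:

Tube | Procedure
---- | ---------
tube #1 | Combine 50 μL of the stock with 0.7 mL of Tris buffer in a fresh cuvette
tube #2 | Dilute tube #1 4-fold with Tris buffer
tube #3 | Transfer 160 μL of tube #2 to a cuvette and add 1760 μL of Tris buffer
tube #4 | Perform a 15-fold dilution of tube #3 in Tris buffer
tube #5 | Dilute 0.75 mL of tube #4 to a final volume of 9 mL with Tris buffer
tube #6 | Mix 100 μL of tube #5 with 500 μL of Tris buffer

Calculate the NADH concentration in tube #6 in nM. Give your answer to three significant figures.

6.43 nM

Step 1: 50 μL + 0.7 mL = 750 μL total → factor 750/50 = 15
Step 2: 4-fold → factor 4
Step 3: 160 μL + 1760 μL = 1920 μL total → factor 1920/160 = 12
Step 4: 15-fold → factor 15
Step 5: 0.75 mL brought to 9 mL → factor 9/0.75 = 12
Step 6: 100 μL + 500 μL = 600 μL total → factor 600/100 = 6
Dilution factor through tube #6 = 15 × 4 × 12 × 15 × 12 × 6 = 7.776 × 10^5
[tube #6] = 5.00 mM / 7.776 × 10^5 = 6.430 × 10^-6 mM = 6.43 nM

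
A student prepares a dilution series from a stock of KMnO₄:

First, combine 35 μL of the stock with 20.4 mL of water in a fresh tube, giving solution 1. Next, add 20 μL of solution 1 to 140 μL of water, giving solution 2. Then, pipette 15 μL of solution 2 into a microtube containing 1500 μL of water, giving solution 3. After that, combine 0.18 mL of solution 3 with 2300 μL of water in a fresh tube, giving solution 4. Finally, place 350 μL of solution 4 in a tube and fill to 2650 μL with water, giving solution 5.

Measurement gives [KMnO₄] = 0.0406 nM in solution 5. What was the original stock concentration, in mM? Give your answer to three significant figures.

Step 1: 35 μL + 20.4 mL = 20435 μL total → factor 20435/35 = 583.86
Step 2: 20 μL + 140 μL = 160 μL total → factor 160/20 = 8
Step 3: 15 μL + 1500 μL = 1515 μL total → factor 1515/15 = 101
Step 4: 0.18 mL + 2300 μL = 2.48 mL total → factor 2.48/0.18 = 13.778
Step 5: 350 μL brought to 2650 μL → factor 2650/350 = 7.5714
Overall dilution factor = 583.86 × 8 × 101 × 13.778 × 7.5714 = 4.9212 × 10^7
Stock = 0.0406 nM × 4.9212 × 10^7 = 1.998 × 10^6 nM = 2.00 mM

2.00 mM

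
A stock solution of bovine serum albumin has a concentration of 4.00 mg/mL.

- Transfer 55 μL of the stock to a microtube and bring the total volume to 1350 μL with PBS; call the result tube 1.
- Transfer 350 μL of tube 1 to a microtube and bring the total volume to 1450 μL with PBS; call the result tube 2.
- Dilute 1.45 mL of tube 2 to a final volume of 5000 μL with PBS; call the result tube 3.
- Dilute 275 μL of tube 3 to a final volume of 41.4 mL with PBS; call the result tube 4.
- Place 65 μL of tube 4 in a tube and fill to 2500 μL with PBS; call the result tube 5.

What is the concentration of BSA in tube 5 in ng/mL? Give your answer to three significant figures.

1.97 ng/mL

Step 1: 55 μL brought to 1350 μL → factor 1350/55 = 24.545
Step 2: 350 μL brought to 1450 μL → factor 1450/350 = 4.1429
Step 3: 1.45 mL brought to 5000 μL → factor 5/1.45 = 3.4483
Step 4: 275 μL brought to 41.4 mL → factor 41400/275 = 150.55
Step 5: 65 μL brought to 2500 μL → factor 2500/65 = 38.462
Overall dilution factor = 24.545 × 4.1429 × 3.4483 × 150.55 × 38.462 = 2.0303 × 10^6
Final = 4.00 mg/mL / 2.0303 × 10^6 = 1.970 × 10^-6 mg/mL = 1.97 ng/mL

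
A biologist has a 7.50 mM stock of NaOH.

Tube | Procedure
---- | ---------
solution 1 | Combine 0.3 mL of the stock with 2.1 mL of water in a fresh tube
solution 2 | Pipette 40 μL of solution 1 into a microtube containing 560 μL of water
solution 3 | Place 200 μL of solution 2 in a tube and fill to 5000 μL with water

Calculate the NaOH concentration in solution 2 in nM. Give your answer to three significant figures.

Step 1: 0.3 mL + 2.1 mL = 2.4 mL total → factor 2.4/0.3 = 8
Step 2: 40 μL + 560 μL = 600 μL total → factor 600/40 = 15
Dilution factor through solution 2 = 8 × 15 = 120
[solution 2] = 7.50 mM / 120 = 0.06250 mM = 6.25 × 10^4 nM

6.25 × 10^4 nM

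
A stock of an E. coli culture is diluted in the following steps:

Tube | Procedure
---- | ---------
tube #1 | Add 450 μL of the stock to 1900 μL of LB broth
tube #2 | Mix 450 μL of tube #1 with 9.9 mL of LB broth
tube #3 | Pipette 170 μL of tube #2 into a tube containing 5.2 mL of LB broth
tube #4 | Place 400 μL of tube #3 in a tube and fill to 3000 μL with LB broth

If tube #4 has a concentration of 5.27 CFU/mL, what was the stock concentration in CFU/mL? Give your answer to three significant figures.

1.50 × 10^5 CFU/mL

Step 1: 450 μL + 1900 μL = 2350 μL total → factor 2350/450 = 5.2222
Step 2: 450 μL + 9.9 mL = 10350 μL total → factor 10350/450 = 23
Step 3: 170 μL + 5.2 mL = 5370 μL total → factor 5370/170 = 31.588
Step 4: 400 μL brought to 3000 μL → factor 3000/400 = 7.5
Overall dilution factor = 5.2222 × 23 × 31.588 × 7.5 = 28456
Stock = 5.27 CFU/mL × 28456 = 1.50 × 10^5 CFU/mL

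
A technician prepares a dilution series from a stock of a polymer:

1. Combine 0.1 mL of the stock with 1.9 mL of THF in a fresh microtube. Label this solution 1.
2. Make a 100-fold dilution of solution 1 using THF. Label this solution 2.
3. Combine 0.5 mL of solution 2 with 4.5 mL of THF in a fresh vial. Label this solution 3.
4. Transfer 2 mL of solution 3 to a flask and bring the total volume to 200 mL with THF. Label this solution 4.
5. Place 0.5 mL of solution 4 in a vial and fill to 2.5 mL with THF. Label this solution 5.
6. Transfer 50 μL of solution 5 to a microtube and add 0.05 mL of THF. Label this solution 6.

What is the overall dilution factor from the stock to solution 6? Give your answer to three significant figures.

2.00 × 10^7

Step 1: 0.1 mL + 1.9 mL = 2 mL total → factor 2/0.1 = 20
Step 2: 100-fold → factor 100
Step 3: 0.5 mL + 4.5 mL = 5 mL total → factor 5/0.5 = 10
Step 4: 2 mL brought to 200 mL → factor 200/2 = 100
Step 5: 0.5 mL brought to 2.5 mL → factor 2.5/0.5 = 5
Step 6: 50 μL + 0.05 mL = 100 μL total → factor 100/50 = 2
Overall dilution factor = 20 × 100 × 10 × 100 × 5 × 2 = 2 × 10^7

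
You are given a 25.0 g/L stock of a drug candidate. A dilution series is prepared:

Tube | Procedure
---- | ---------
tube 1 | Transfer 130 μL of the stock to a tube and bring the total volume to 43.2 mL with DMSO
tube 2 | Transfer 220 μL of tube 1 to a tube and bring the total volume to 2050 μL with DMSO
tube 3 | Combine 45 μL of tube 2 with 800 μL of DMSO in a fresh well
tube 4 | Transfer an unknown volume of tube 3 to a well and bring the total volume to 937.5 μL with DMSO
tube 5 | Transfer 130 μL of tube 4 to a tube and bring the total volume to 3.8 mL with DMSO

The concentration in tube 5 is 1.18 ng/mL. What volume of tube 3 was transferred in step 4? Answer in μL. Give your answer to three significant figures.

75.2 μL

Step 1: 130 μL brought to 43.2 mL → factor 43200/130 = 332.31
Step 2: 220 μL brought to 2050 μL → factor 2050/220 = 9.3182
Step 3: 45 μL + 800 μL = 845 μL total → factor 845/45 = 18.778
Step 4: v brought to 937.5 μL → factor = 937.5 μL/v
Step 5: 130 μL brought to 3.8 mL → factor 3800/130 = 29.231
Product of known-step factors = 1.6996 × 10^6
Overall factor = 25.0 g/L / (1.18 ng/mL) = 2.1186 × 10^7
Step-4 factor = 2.1186 × 10^7 / 1.6996 × 10^6 = 12.465
v = 937.5 μL / 12.465 = 75.2 μL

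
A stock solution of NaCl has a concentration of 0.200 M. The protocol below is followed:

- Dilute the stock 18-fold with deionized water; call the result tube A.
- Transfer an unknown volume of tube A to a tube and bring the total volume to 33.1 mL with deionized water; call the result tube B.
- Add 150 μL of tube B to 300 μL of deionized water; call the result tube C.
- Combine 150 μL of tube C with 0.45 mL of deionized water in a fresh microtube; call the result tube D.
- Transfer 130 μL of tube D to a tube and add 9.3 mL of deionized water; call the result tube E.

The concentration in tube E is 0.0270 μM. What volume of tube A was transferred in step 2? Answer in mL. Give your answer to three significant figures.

0.0700 mL

Step 1: 18-fold → factor 18
Step 2: v brought to 33.1 mL → factor = 33.1 mL/v
Step 3: 150 μL + 300 μL = 450 μL total → factor 450/150 = 3
Step 4: 150 μL + 0.45 mL = 600 μL total → factor 600/150 = 4
Step 5: 130 μL + 9.3 mL = 9430 μL total → factor 9430/130 = 72.538
Product of known-step factors = 15668
Overall factor = 0.200 M / (0.0270 μM) = 7.4074 × 10^6
Step-2 factor = 7.4074 × 10^6 / 15668 = 472.76
v = 33.1 mL / 472.76 = 0.0700 mL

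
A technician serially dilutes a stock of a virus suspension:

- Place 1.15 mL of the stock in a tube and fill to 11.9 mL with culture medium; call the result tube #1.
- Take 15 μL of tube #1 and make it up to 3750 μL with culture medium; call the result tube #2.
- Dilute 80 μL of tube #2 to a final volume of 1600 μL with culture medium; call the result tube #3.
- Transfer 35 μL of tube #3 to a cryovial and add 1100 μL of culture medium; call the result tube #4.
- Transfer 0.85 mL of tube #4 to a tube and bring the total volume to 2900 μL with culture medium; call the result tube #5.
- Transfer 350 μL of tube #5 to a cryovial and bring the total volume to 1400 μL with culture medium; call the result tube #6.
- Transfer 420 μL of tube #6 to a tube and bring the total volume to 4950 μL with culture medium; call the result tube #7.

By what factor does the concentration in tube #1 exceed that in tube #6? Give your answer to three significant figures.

Step 1: 1.15 mL brought to 11.9 mL → factor 11.9/1.15 = 10.348
Step 2: 15 μL brought to 3750 μL → factor 3750/15 = 250
Step 3: 80 μL brought to 1600 μL → factor 1600/80 = 20
Step 4: 35 μL + 1100 μL = 1135 μL total → factor 1135/35 = 32.429
Step 5: 0.85 mL brought to 2900 μL → factor 2.9/0.85 = 3.4118
Step 6: 350 μL brought to 1400 μL → factor 1400/350 = 4
Dilution factor to tube #1 = 10.348; to tube #6 = 2.2897 × 10^7
[tube #1]/[tube #6] = (factor to tube #6)/(factor to tube #1) = 2.2897 × 10^7/10.348 = 2.21 × 10^6

2.21 × 10^6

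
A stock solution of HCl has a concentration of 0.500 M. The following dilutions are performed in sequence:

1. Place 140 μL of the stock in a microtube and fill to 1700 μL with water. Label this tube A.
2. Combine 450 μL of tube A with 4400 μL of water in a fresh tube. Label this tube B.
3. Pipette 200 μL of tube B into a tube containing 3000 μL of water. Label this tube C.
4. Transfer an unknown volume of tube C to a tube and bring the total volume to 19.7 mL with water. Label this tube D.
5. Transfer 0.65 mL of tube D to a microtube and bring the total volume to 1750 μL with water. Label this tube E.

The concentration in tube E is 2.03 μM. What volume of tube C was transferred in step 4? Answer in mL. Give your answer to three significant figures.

Step 1: 140 μL brought to 1700 μL → factor 1700/140 = 12.143
Step 2: 450 μL + 4400 μL = 4850 μL total → factor 4850/450 = 10.778
Step 3: 200 μL + 3000 μL = 3200 μL total → factor 3200/200 = 16
Step 4: v brought to 19.7 mL → factor = 19.7 mL/v
Step 5: 0.65 mL brought to 1750 μL → factor 1.75/0.65 = 2.6923
Product of known-step factors = 5637.6
Overall factor = 0.500 M / (2.03 μM) = 2.4631 × 10^5
Step-4 factor = 2.4631 × 10^5 / 5637.6 = 43.69
v = 19.7 mL / 43.69 = 0.451 mL

0.451 mL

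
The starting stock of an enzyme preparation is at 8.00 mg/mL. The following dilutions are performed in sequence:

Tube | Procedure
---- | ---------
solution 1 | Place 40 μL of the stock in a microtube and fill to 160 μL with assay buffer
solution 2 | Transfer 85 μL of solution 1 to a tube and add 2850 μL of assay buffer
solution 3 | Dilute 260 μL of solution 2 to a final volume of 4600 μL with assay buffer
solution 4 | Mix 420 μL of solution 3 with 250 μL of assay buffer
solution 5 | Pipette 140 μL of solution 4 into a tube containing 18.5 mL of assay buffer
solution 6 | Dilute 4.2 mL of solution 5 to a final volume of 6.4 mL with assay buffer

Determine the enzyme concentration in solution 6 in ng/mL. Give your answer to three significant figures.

10.1 ng/mL

Step 1: 40 μL brought to 160 μL → factor 160/40 = 4
Step 2: 85 μL + 2850 μL = 2935 μL total → factor 2935/85 = 34.529
Step 3: 260 μL brought to 4600 μL → factor 4600/260 = 17.692
Step 4: 420 μL + 250 μL = 670 μL total → factor 670/420 = 1.5952
Step 5: 140 μL + 18.5 mL = 18640 μL total → factor 18640/140 = 133.14
Step 6: 4.2 mL brought to 6.4 mL → factor 6.4/4.2 = 1.5238
Overall dilution factor = 4 × 34.529 × 17.692 × 1.5952 × 133.14 × 1.5238 = 7.9087 × 10^5
Final = 8.00 mg/mL / 7.9087 × 10^5 = 1.012 × 10^-5 mg/mL = 10.1 ng/mL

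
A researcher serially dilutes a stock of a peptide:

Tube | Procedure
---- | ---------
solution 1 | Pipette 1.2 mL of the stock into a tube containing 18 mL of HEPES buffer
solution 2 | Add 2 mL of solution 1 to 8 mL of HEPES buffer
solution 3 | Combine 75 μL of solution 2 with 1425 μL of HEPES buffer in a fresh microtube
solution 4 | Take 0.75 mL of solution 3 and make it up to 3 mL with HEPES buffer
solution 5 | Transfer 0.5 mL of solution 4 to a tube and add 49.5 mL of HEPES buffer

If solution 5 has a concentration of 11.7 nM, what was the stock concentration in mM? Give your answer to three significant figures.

7.49 mM

Step 1: 1.2 mL + 18 mL = 19.2 mL total → factor 19.2/1.2 = 16
Step 2: 2 mL + 8 mL = 10 mL total → factor 10/2 = 5
Step 3: 75 μL + 1425 μL = 1500 μL total → factor 1500/75 = 20
Step 4: 0.75 mL brought to 3 mL → factor 3/0.75 = 4
Step 5: 0.5 mL + 49.5 mL = 50 mL total → factor 50/0.5 = 100
Overall dilution factor = 16 × 5 × 20 × 4 × 100 = 6.4 × 10^5
Stock = 11.7 nM × 6.4 × 10^5 = 7.488 × 10^6 nM = 7.49 mM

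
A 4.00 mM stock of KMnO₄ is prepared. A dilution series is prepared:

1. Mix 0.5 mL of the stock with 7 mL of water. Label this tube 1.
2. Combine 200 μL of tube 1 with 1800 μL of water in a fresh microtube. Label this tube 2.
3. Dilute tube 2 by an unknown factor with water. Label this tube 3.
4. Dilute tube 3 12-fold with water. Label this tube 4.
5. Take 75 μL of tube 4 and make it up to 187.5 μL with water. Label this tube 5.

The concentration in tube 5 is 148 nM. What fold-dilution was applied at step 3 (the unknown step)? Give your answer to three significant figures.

6.01-fold

Step 1: 0.5 mL + 7 mL = 7.5 mL total → factor 7.5/0.5 = 15
Step 2: 200 μL + 1800 μL = 2000 μL total → factor 2000/200 = 10
Step 3: unknown factor x
Step 4: 12-fold → factor 12
Step 5: 75 μL brought to 187.5 μL → factor 187.5/75 = 2.5
Product of known-step factors = 4500
Overall factor = 4.00 mM / (148 nM) = 27027
x = 27027 / 4500 = 6.01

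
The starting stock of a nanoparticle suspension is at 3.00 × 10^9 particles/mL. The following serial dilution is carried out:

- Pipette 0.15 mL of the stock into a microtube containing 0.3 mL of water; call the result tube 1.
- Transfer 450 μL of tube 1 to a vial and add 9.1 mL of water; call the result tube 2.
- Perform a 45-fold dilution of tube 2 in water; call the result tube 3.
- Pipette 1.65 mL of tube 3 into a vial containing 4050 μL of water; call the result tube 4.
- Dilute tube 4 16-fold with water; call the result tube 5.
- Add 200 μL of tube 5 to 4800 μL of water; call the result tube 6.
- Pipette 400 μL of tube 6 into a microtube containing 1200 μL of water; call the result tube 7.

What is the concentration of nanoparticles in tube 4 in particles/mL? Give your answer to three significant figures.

3.03 × 10^5 particles/mL

Step 1: 0.15 mL + 0.3 mL = 0.45 mL total → factor 0.45/0.15 = 3
Step 2: 450 μL + 9.1 mL = 9550 μL total → factor 9550/450 = 21.222
Step 3: 45-fold → factor 45
Step 4: 1.65 mL + 4050 μL = 5.7 mL total → factor 5.7/1.65 = 3.4545
Dilution factor through tube 4 = 3 × 21.222 × 45 × 3.4545 = 9897.3
[tube 4] = 3.00 × 10^9 particles/mL / 9897.3 = 3.03 × 10^5 particles/mL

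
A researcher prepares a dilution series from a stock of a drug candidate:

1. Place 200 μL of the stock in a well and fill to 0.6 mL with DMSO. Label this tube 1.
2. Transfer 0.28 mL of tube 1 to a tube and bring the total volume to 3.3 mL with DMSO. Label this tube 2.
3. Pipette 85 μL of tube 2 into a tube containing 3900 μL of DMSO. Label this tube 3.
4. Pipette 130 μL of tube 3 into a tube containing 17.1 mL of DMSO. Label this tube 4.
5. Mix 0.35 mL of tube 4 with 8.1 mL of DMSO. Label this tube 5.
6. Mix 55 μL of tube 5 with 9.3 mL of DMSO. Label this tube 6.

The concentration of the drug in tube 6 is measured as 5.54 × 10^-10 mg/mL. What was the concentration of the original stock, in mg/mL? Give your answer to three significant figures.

Step 1: 200 μL brought to 0.6 mL → factor 600/200 = 3
Step 2: 0.28 mL brought to 3.3 mL → factor 3.3/0.28 = 11.786
Step 3: 85 μL + 3900 μL = 3985 μL total → factor 3985/85 = 46.882
Step 4: 130 μL + 17.1 mL = 17230 μL total → factor 17230/130 = 132.54
Step 5: 0.35 mL + 8.1 mL = 8.45 mL total → factor 8.45/0.35 = 24.143
Step 6: 55 μL + 9.3 mL = 9355 μL total → factor 9355/55 = 170.09
Overall dilution factor = 3 × 11.786 × 46.882 × 132.54 × 24.143 × 170.09 = 9.0219 × 10^8
Stock = 5.54 × 10^-10 mg/mL × 9.0219 × 10^8 = 0.500 mg/mL

0.500 mg/mL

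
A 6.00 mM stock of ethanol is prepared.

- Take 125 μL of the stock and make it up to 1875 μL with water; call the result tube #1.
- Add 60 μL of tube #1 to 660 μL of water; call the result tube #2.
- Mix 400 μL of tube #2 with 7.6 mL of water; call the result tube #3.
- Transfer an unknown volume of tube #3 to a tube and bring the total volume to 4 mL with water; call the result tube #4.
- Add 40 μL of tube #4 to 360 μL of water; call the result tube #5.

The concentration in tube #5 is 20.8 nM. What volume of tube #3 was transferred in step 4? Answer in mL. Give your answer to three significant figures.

0.499 mL

Step 1: 125 μL brought to 1875 μL → factor 1875/125 = 15
Step 2: 60 μL + 660 μL = 720 μL total → factor 720/60 = 12
Step 3: 400 μL + 7.6 mL = 8000 μL total → factor 8000/400 = 20
Step 4: v brought to 4 mL → factor = 4 mL/v
Step 5: 40 μL + 360 μL = 400 μL total → factor 400/40 = 10
Product of known-step factors = 36000
Overall factor = 6.00 mM / (20.8 nM) = 2.8846 × 10^5
Step-4 factor = 2.8846 × 10^5 / 36000 = 8.0128
v = 4 mL / 8.0128 = 0.499 mL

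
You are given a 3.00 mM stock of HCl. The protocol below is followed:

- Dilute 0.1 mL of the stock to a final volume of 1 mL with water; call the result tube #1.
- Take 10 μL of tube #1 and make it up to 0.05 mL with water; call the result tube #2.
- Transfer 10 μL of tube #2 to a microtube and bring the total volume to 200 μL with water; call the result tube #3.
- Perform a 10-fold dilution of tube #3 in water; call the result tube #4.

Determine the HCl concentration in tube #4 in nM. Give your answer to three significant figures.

Step 1: 0.1 mL brought to 1 mL → factor 1/0.1 = 10
Step 2: 10 μL brought to 0.05 mL → factor 50/10 = 5
Step 3: 10 μL brought to 200 μL → factor 200/10 = 20
Step 4: 10-fold → factor 10
Overall dilution factor = 10 × 5 × 20 × 10 = 10000
Final = 3.00 mM / 10000 = 0.0003000 mM = 300 nM

300 nM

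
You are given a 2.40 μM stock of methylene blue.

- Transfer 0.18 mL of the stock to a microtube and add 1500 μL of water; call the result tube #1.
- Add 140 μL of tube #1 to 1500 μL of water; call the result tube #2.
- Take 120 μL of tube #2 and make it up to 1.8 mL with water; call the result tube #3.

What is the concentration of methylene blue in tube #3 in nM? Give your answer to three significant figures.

1.46 nM

Step 1: 0.18 mL + 1500 μL = 1.68 mL total → factor 1.68/0.18 = 9.3333
Step 2: 140 μL + 1500 μL = 1640 μL total → factor 1640/140 = 11.714
Step 3: 120 μL brought to 1.8 mL → factor 1800/120 = 15
Overall dilution factor = 9.3333 × 11.714 × 15 = 1640
Final = 2.40 μM / 1640 = 0.001463 μM = 1.46 nM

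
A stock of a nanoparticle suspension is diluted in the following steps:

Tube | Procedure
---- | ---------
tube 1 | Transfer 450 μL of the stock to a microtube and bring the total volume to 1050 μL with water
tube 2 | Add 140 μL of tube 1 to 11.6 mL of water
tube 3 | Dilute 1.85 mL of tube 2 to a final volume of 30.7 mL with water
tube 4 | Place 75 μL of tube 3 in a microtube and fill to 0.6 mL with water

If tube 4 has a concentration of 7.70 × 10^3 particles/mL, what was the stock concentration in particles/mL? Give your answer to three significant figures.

Step 1: 450 μL brought to 1050 μL → factor 1050/450 = 2.3333
Step 2: 140 μL + 11.6 mL = 11740 μL total → factor 11740/140 = 83.857
Step 3: 1.85 mL brought to 30.7 mL → factor 30.7/1.85 = 16.595
Step 4: 75 μL brought to 0.6 mL → factor 600/75 = 8
Overall dilution factor = 2.3333 × 83.857 × 16.595 × 8 = 25976
Stock = 7.70 × 10^3 particles/mL × 25976 = 2.00 × 10^8 particles/mL

2.00 × 10^8 particles/mL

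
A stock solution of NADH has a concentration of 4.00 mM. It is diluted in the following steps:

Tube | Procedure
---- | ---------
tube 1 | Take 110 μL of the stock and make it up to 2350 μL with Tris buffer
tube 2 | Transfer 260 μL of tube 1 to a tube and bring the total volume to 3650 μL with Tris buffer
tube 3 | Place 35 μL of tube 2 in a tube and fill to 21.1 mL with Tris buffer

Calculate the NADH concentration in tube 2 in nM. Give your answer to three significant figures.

1.33 × 10^4 nM

Step 1: 110 μL brought to 2350 μL → factor 2350/110 = 21.364
Step 2: 260 μL brought to 3650 μL → factor 3650/260 = 14.038
Dilution factor through tube 2 = 21.364 × 14.038 = 299.91
[tube 2] = 4.00 mM / 299.91 = 0.01334 mM = 1.33 × 10^4 nM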